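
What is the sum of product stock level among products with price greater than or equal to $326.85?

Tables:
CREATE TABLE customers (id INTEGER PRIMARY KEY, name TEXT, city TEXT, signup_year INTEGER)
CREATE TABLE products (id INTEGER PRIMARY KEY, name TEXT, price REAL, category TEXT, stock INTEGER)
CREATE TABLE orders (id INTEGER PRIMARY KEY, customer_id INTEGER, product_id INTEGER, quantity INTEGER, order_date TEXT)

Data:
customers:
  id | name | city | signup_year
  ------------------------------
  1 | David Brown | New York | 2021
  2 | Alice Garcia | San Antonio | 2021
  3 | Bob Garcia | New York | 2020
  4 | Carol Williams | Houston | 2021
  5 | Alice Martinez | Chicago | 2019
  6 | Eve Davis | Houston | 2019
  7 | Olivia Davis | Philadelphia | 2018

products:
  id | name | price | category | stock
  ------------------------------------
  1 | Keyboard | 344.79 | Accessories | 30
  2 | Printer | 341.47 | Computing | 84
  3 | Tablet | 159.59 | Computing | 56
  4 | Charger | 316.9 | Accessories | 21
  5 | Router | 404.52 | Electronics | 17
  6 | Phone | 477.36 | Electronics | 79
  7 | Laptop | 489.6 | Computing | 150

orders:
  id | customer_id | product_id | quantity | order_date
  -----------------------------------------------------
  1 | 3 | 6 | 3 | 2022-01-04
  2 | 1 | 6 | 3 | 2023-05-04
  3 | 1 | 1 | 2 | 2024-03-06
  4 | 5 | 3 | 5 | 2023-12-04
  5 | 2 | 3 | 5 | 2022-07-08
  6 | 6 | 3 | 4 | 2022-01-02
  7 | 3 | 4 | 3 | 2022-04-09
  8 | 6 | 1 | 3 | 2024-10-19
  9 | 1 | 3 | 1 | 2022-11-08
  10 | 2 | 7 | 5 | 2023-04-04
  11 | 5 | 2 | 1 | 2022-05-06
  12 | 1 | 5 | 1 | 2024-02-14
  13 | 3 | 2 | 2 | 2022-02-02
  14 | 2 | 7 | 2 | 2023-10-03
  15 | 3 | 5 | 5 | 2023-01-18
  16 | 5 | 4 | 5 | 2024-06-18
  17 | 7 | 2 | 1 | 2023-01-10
SELECT SUM(stock) FROM products WHERE price >= 326.85

Execution result:
360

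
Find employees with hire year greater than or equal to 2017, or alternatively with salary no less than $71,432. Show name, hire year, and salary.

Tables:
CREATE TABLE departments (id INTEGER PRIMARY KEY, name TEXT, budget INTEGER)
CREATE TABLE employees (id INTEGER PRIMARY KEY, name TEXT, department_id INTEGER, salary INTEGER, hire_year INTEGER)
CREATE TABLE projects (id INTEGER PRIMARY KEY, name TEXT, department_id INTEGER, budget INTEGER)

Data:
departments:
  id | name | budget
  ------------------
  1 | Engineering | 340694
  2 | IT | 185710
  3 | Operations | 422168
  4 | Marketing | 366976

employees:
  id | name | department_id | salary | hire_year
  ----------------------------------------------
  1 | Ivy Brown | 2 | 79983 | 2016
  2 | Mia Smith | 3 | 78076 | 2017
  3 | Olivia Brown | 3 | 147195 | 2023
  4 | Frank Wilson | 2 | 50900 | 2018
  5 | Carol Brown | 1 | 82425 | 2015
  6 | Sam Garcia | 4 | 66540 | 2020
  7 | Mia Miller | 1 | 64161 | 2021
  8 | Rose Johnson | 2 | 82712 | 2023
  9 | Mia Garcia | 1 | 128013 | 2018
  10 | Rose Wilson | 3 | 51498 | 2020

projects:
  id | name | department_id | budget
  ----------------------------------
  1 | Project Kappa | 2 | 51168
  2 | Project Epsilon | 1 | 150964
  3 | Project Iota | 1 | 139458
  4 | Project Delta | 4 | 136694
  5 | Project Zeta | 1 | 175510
SELECT name, hire_year, salary FROM employees WHERE hire_year >= 2017 OR salary >= 71432

Execution result:
name | hire_year | salary
Ivy Brown | 2016 | 79983
Mia Smith | 2017 | 78076
Olivia Brown | 2023 | 147195
Frank Wilson | 2018 | 50900
Carol Brown | 2015 | 82425
Sam Garcia | 2020 | 66540
Mia Miller | 2021 | 64161
Rose Johnson | 2023 | 82712
Mia Garcia | 2018 | 128013
Rose Wilson | 2020 | 51498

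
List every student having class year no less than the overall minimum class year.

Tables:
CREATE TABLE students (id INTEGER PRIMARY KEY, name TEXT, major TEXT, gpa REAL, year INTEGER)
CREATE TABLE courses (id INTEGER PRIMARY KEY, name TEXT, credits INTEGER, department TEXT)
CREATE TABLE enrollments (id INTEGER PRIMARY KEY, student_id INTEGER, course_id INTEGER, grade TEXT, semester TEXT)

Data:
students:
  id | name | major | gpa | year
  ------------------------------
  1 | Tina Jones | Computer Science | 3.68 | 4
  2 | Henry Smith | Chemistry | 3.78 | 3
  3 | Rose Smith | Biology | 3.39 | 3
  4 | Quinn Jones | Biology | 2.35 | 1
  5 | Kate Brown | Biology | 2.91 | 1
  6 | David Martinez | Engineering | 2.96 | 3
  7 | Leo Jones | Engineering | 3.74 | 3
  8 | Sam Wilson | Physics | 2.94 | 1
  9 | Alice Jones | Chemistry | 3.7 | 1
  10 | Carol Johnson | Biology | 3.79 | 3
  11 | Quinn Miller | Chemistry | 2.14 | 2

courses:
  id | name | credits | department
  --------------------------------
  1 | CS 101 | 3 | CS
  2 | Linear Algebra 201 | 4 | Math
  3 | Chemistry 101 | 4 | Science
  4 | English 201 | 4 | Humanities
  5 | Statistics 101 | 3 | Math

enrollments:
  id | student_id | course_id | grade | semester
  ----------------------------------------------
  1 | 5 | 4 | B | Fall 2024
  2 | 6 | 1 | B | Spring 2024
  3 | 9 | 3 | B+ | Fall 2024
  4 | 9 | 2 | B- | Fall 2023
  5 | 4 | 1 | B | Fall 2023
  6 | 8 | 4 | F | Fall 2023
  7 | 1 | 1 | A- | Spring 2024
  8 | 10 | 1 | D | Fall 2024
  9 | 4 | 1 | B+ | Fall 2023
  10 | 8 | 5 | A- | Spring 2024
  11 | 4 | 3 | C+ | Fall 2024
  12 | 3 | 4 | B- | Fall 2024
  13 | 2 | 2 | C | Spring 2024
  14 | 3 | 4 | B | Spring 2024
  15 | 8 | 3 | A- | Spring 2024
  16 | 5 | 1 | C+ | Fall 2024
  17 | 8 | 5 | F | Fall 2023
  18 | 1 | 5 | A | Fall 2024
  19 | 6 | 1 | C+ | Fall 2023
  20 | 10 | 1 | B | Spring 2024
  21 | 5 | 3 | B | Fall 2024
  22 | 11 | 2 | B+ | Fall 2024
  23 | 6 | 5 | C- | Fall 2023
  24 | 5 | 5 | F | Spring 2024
SELECT name, year FROM students WHERE year >= (SELECT MIN(year) FROM students)

Execution result:
name | year
Tina Jones | 4
Henry Smith | 3
Rose Smith | 3
Quinn Jones | 1
Kate Brown | 1
David Martinez | 3
Leo Jones | 3
Sam Wilson | 1
Alice Jones | 1
Carol Johnson | 3
Quinn Miller | 2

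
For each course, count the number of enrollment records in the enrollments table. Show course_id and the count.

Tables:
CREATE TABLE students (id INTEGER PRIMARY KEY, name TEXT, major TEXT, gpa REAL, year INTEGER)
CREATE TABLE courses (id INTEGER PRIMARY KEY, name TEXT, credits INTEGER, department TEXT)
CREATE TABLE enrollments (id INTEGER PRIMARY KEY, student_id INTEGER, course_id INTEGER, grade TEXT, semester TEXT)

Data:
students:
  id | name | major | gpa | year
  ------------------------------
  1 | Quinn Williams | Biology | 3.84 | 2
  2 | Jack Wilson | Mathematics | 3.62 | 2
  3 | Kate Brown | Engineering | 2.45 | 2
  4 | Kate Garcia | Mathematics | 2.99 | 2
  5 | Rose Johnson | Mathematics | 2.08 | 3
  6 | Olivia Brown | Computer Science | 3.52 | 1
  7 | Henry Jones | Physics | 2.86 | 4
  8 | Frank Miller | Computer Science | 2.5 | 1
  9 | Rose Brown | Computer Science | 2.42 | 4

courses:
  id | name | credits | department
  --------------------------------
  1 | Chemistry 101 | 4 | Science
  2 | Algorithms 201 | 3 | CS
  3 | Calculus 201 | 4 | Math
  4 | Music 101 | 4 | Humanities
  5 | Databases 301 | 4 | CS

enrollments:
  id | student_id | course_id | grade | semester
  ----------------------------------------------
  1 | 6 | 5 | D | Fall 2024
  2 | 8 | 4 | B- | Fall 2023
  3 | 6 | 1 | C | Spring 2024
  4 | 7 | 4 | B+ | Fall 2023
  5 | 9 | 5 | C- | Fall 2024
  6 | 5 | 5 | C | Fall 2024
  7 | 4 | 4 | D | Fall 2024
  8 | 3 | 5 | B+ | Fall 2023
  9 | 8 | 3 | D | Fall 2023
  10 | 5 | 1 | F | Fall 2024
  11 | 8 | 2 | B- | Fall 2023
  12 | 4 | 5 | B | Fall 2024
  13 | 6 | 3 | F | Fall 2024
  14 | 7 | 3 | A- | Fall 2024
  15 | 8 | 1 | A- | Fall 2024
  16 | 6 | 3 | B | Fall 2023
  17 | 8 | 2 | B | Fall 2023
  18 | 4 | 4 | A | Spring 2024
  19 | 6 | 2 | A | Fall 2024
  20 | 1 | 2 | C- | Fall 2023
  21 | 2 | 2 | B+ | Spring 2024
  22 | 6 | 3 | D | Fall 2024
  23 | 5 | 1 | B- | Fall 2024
SELECT course_id, COUNT(*) AS enrollment_count FROM enrollments GROUP BY course_id

Execution result:
course_id | enrollment_count
1 | 4
2 | 5
3 | 5
4 | 4
5 | 5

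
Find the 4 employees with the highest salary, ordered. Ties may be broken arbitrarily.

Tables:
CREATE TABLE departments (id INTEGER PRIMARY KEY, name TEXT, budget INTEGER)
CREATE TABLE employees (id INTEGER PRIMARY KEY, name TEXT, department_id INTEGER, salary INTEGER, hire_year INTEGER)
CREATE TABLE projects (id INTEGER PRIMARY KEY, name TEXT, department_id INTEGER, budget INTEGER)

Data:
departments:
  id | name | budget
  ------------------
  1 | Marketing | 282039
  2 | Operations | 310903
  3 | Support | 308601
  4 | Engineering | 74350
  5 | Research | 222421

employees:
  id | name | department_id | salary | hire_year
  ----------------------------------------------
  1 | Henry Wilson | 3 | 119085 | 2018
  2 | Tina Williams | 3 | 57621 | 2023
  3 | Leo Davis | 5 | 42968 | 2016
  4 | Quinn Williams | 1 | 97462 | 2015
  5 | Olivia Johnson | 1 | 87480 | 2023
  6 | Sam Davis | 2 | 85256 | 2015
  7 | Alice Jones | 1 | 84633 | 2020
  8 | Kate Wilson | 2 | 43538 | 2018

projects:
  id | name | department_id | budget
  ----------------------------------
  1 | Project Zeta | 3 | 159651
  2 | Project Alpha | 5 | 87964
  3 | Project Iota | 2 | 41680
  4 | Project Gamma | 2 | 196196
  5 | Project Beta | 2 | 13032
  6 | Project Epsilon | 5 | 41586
SELECT name, salary FROM employees ORDER BY salary DESC LIMIT 4

Execution result:
name | salary
Henry Wilson | 119085
Quinn Williams | 97462
Olivia Johnson | 87480
Sam Davis | 85256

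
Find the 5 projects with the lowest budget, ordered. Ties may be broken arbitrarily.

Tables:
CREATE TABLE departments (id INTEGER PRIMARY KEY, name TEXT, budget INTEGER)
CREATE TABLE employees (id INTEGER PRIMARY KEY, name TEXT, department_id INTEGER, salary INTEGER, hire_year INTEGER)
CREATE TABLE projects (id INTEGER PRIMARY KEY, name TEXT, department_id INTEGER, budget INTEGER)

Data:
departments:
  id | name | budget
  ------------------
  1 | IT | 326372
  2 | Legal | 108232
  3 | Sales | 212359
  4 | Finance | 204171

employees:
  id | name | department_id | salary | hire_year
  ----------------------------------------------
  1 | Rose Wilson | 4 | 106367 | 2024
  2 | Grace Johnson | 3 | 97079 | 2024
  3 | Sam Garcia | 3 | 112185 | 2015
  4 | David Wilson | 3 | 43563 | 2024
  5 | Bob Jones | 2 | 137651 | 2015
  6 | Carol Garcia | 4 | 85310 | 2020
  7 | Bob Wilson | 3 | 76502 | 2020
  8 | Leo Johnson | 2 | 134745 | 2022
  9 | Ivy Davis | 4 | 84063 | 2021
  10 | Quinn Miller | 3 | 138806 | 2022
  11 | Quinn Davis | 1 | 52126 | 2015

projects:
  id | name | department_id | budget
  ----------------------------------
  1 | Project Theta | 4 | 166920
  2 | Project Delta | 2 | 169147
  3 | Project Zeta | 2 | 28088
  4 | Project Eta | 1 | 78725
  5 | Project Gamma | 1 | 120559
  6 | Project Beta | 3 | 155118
SELECT name, budget FROM projects ORDER BY budget ASC LIMIT 5

Execution result:
name | budget
Project Zeta | 28088
Project Eta | 78725
Project Gamma | 120559
Project Beta | 155118
Project Theta | 166920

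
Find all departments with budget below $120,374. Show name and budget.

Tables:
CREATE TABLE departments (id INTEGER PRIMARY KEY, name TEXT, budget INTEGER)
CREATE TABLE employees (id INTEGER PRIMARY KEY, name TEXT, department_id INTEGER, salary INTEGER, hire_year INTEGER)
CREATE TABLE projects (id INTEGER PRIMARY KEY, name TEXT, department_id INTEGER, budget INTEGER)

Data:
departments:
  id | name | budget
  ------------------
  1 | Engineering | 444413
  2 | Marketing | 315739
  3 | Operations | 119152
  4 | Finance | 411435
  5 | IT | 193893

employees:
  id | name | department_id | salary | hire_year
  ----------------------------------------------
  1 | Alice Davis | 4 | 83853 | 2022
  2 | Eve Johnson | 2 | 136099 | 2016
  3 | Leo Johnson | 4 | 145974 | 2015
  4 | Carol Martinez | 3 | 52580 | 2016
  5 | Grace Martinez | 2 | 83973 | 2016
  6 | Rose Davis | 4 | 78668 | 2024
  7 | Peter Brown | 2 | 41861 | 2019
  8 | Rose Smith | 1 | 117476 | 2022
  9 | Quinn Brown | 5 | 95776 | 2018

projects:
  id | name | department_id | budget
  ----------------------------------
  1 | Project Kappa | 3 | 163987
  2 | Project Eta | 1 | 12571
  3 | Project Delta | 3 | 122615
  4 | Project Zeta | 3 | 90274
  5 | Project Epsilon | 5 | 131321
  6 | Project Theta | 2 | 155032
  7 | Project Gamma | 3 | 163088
SELECT name, budget FROM departments WHERE budget < 120374

Execution result:
name | budget
Operations | 119152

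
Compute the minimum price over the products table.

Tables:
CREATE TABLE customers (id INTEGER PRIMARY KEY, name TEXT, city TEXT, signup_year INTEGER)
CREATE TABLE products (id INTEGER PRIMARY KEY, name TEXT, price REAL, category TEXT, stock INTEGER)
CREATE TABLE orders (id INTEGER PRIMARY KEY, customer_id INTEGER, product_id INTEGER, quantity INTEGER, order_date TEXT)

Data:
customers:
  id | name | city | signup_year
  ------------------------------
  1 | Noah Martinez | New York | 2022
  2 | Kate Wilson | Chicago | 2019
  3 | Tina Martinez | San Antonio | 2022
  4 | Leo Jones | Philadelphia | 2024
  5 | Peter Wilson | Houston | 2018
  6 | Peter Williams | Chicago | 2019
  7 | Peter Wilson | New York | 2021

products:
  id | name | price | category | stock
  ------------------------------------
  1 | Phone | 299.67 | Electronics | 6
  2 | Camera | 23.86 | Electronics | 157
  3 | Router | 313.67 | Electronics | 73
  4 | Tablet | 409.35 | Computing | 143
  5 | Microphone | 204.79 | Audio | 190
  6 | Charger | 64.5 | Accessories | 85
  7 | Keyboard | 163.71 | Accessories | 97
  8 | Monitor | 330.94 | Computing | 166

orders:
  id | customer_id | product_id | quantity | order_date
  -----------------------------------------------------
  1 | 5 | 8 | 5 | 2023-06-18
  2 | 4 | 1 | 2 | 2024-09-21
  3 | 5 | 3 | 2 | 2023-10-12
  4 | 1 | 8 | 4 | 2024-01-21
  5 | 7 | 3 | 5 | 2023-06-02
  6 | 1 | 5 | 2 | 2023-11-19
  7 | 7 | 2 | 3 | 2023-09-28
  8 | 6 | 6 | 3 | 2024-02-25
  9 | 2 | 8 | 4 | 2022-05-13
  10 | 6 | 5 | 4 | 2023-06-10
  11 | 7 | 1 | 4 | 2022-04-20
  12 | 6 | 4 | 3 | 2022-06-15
SELECT MIN(price) FROM products

Execution result:
23.86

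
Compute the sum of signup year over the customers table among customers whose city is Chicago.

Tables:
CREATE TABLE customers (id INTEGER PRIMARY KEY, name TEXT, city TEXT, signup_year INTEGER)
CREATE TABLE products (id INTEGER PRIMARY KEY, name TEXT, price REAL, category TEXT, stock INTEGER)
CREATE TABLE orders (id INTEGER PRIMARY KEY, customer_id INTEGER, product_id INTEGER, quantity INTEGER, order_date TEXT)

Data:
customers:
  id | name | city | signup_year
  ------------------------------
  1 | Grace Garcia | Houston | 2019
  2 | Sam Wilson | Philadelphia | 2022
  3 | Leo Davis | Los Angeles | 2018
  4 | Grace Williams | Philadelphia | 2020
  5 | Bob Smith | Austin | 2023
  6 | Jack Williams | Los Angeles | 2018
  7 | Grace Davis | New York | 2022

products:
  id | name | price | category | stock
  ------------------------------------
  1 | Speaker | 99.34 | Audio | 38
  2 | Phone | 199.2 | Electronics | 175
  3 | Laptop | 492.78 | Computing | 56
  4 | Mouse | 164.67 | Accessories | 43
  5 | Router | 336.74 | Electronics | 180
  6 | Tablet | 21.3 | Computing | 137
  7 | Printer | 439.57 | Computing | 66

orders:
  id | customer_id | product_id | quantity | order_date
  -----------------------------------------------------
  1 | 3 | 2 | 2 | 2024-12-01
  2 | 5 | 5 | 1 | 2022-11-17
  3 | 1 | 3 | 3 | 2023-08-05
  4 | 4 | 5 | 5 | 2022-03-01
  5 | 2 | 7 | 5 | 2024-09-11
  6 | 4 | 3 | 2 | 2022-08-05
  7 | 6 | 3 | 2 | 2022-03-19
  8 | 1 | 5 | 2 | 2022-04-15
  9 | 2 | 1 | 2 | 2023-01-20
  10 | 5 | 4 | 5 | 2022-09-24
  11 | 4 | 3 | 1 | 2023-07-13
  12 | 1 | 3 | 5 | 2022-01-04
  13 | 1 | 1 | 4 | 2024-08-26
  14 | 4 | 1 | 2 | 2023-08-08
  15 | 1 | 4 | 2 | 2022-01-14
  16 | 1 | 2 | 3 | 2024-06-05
SELECT SUM(signup_year) FROM customers WHERE city = 'Chicago'

Execution result:
NULL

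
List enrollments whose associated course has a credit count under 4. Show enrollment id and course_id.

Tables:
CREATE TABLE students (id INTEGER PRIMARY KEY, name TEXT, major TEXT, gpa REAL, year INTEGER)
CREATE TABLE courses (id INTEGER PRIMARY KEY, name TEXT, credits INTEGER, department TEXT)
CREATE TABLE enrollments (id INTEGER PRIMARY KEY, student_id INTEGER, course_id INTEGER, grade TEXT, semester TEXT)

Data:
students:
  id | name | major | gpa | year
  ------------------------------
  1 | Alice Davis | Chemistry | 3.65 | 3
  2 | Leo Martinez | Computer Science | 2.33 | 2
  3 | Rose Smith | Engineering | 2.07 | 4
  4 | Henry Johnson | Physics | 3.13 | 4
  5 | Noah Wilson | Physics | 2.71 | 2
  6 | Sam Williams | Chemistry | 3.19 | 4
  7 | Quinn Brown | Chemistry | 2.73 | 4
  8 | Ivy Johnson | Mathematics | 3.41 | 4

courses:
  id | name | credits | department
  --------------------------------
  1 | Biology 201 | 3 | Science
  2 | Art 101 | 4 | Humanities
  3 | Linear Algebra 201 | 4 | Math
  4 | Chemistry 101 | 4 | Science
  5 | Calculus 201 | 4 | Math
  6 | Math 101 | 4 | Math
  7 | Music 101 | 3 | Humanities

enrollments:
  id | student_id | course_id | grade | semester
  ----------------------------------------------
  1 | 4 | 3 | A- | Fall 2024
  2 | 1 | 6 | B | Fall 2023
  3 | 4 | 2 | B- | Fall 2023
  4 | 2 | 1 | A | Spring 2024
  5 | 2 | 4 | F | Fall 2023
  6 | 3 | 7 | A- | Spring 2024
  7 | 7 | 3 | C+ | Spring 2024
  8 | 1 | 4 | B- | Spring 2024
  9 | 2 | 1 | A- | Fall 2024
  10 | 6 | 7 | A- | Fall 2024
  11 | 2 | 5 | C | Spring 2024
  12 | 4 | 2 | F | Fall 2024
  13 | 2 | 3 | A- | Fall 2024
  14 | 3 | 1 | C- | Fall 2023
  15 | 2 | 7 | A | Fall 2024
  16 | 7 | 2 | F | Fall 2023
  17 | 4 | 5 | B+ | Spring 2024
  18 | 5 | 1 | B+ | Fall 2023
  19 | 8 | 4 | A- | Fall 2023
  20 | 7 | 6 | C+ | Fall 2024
SELECT id, course_id FROM enrollments WHERE course_id IN (SELECT id FROM courses WHERE credits < 4)

Execution result:
id | course_id
4 | 1
6 | 7
9 | 1
10 | 7
14 | 1
15 | 7
18 | 1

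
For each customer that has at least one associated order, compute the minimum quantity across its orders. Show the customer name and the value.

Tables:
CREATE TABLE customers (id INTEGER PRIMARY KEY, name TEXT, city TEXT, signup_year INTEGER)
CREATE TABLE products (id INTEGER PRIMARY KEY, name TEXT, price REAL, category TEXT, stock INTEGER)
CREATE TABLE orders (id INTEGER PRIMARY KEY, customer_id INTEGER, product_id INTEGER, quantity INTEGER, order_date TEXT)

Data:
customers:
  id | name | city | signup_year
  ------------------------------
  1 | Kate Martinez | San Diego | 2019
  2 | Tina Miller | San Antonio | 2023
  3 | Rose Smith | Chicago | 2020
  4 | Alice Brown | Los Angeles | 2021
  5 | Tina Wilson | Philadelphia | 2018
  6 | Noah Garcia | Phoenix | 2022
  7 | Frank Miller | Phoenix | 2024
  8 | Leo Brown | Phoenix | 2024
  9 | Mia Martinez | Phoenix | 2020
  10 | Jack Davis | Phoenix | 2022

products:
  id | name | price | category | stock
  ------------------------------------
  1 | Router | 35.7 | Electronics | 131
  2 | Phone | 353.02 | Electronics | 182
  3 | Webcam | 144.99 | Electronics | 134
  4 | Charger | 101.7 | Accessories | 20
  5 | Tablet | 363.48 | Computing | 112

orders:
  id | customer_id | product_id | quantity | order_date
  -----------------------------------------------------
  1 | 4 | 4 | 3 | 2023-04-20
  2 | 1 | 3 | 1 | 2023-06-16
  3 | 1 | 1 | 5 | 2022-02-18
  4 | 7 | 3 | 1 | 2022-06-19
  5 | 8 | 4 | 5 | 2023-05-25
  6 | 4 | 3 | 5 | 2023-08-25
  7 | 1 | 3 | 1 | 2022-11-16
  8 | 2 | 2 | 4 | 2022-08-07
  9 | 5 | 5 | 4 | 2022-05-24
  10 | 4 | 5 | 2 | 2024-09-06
SELECT p.name, MIN(c.quantity) AS min_quantity FROM orders c JOIN customers p ON c.customer_id = p.id GROUP BY p.id, p.name

Execution result:
name | min_quantity
Kate Martinez | 1
Tina Miller | 4
Alice Brown | 2
Tina Wilson | 4
Frank Miller | 1
Leo Brown | 5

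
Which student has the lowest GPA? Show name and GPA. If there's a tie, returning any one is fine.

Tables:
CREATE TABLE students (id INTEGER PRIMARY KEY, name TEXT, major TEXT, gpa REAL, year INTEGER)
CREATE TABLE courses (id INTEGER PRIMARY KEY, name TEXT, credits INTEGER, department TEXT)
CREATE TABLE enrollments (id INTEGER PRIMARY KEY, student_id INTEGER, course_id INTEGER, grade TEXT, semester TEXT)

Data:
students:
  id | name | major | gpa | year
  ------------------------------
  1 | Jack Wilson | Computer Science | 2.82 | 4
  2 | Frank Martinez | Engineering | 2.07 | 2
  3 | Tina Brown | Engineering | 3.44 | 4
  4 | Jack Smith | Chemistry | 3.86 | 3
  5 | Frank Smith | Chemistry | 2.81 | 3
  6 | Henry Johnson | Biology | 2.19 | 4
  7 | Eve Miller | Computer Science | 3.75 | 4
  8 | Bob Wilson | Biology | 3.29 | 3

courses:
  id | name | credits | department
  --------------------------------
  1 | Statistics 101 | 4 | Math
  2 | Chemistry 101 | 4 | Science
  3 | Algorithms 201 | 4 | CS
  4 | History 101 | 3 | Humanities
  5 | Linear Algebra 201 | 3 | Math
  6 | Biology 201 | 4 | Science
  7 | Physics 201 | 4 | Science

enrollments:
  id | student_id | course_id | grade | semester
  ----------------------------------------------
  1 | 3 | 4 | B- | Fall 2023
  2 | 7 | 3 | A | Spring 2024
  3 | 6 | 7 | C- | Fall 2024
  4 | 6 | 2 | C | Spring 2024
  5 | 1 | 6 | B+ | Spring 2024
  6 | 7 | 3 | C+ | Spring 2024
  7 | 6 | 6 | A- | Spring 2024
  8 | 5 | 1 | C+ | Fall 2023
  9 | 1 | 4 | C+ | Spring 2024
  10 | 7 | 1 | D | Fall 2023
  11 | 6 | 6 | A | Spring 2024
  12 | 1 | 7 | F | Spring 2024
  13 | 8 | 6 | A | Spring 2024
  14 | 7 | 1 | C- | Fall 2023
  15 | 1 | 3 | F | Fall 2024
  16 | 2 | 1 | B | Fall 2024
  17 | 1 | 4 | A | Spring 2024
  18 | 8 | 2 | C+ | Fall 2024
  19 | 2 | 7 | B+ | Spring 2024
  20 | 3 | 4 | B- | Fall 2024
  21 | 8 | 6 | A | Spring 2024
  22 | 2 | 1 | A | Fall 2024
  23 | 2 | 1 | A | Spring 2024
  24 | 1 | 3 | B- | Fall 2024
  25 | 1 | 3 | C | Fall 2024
SELECT name, gpa FROM students ORDER BY gpa ASC LIMIT 1

Execution result:
name | gpa
Frank Martinez | 2.07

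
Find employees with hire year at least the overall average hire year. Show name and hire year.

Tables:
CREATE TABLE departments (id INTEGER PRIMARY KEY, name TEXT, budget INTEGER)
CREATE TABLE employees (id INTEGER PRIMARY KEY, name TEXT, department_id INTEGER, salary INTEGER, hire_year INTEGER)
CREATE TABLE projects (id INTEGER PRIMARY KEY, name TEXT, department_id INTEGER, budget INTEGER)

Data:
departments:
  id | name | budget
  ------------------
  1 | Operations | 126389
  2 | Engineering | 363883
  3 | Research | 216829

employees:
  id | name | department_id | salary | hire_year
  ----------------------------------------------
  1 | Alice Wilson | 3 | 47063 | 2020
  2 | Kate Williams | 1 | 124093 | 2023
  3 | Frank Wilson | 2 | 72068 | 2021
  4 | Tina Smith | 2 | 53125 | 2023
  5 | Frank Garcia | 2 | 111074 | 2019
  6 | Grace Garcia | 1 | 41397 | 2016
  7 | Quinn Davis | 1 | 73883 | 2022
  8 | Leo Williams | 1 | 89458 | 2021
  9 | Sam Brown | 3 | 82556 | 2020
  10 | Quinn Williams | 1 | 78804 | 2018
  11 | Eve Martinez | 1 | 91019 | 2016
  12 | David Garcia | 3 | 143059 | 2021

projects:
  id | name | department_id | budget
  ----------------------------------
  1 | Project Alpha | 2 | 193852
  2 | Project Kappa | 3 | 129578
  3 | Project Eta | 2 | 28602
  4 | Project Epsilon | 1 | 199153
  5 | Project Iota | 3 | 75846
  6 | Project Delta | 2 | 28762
SELECT name, hire_year FROM employees WHERE hire_year >= (SELECT AVG(hire_year) FROM employees)

Execution result:
name | hire_year
Alice Wilson | 2020
Kate Williams | 2023
Frank Wilson | 2021
Tina Smith | 2023
Quinn Davis | 2022
Leo Williams | 2021
Sam Brown | 2020
David Garcia | 2021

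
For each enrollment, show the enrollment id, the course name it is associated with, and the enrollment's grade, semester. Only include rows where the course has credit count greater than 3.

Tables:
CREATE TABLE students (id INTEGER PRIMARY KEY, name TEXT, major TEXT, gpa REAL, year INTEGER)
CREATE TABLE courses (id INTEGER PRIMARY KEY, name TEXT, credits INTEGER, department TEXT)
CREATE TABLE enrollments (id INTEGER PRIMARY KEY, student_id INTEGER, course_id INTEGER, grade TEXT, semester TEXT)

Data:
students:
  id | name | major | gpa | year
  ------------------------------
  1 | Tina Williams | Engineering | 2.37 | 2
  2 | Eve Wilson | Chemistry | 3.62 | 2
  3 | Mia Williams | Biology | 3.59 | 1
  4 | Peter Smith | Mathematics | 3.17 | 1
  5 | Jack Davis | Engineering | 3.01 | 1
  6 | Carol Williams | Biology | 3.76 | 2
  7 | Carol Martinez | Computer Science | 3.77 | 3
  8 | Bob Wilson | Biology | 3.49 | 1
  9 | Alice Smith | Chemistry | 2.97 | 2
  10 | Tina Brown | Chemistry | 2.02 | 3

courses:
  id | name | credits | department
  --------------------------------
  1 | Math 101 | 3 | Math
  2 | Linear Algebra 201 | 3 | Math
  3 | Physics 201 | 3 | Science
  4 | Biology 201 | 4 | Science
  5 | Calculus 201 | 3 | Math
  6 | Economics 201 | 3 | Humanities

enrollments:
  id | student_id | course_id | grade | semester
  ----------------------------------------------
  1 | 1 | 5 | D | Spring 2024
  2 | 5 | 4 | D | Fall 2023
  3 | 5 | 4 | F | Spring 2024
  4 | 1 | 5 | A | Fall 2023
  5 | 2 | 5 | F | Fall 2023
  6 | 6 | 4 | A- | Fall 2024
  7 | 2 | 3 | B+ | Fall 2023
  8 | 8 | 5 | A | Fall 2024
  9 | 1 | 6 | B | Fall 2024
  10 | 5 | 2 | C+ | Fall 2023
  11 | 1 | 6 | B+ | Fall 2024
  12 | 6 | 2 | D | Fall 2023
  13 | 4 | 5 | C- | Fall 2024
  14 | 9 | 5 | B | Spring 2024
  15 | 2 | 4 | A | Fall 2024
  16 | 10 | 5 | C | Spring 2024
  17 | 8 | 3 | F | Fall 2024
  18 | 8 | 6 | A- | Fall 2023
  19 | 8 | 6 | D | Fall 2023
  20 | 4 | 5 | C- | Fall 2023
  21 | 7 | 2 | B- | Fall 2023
SELECT c.id, p.name AS course, c.grade, c.semester FROM enrollments c JOIN courses p ON c.course_id = p.id WHERE p.credits > 3

Execution result:
id | course | grade | semester
2 | Biology 201 | D | Fall 2023
3 | Biology 201 | F | Spring 2024
6 | Biology 201 | A- | Fall 2024
15 | Biology 201 | A | Fall 2024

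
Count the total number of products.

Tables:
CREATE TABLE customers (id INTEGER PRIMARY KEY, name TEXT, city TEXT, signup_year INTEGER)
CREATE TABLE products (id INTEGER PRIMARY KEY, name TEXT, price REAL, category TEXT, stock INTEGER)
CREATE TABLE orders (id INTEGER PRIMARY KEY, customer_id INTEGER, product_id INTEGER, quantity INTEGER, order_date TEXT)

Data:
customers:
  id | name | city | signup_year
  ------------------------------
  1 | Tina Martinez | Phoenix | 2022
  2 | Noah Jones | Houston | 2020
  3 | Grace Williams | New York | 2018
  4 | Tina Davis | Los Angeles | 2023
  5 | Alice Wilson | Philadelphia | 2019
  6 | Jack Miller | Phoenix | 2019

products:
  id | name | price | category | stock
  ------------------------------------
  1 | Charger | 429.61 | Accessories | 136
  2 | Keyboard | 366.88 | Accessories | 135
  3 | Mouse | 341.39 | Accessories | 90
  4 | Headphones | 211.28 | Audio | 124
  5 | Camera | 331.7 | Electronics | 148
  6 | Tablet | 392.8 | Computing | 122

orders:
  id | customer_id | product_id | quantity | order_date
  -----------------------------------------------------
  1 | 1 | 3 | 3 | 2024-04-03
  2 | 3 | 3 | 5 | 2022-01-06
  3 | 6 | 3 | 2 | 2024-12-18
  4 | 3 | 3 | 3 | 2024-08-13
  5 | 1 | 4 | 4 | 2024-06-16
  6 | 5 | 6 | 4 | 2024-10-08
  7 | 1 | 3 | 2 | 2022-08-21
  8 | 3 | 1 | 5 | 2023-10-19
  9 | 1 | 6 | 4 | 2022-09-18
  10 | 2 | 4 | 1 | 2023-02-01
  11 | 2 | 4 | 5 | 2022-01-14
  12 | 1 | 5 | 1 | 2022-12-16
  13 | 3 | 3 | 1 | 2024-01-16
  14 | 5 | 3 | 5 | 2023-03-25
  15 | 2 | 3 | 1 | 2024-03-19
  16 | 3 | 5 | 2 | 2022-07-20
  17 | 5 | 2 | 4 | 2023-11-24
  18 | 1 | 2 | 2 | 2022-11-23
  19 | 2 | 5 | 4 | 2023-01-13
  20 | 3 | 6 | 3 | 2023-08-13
SELECT COUNT(*) FROM products

Execution result:
6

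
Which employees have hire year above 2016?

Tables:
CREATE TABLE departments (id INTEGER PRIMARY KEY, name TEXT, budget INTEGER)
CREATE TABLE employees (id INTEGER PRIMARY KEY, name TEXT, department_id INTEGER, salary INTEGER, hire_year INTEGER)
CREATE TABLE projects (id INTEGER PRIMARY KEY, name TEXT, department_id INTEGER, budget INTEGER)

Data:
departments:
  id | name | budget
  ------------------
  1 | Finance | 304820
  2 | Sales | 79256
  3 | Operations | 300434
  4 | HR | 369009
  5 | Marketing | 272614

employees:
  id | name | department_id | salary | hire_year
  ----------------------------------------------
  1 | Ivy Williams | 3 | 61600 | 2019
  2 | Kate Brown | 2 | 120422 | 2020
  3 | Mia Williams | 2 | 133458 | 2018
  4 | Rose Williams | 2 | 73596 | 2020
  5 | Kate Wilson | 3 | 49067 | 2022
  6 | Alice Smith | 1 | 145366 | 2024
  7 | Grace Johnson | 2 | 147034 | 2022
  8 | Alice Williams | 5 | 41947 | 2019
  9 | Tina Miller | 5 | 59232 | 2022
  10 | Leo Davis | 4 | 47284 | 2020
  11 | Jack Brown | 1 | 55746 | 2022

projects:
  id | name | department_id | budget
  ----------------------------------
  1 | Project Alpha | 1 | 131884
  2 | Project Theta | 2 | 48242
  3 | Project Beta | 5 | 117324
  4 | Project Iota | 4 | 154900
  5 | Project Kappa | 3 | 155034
SELECT name, hire_year FROM employees WHERE hire_year > 2016

Execution result:
name | hire_year
Ivy Williams | 2019
Kate Brown | 2020
Mia Williams | 2018
Rose Williams | 2020
Kate Wilson | 2022
Alice Smith | 2024
Grace Johnson | 2022
Alice Williams | 2019
Tina Miller | 2022
Leo Davis | 2020
Jack Brown | 2022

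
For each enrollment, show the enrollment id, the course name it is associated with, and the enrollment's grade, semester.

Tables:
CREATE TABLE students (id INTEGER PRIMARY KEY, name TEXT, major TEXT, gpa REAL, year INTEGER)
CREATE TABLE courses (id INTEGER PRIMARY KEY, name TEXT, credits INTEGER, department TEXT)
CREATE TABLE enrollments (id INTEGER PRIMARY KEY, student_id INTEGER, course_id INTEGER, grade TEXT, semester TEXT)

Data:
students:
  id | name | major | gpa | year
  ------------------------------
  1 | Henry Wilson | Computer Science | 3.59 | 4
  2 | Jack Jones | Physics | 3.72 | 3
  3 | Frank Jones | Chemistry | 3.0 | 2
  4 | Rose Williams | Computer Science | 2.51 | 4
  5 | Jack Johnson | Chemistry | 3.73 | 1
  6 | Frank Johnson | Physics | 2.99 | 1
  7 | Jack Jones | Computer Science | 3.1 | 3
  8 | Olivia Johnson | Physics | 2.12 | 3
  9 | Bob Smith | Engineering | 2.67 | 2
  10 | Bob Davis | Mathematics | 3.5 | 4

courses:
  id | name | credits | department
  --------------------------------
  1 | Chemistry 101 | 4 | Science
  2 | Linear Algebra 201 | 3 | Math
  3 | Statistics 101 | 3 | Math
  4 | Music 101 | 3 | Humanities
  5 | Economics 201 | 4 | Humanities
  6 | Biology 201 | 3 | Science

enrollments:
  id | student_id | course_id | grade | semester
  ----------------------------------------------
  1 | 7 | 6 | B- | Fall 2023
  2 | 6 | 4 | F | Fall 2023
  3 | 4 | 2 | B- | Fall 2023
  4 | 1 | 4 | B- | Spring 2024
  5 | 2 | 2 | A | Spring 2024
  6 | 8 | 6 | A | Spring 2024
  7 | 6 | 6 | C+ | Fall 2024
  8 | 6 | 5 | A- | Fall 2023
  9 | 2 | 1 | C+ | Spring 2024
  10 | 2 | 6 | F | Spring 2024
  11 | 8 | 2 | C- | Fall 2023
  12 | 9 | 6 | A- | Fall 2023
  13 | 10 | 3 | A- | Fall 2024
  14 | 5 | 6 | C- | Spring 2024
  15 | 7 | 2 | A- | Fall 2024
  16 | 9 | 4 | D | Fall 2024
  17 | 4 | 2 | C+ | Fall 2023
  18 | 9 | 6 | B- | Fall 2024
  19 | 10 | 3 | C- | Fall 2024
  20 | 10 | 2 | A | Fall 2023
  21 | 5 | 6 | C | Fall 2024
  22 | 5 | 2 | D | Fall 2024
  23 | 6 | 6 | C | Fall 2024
SELECT c.id, p.name AS course, c.grade, c.semester FROM enrollments c JOIN courses p ON c.course_id = p.id

Execution result:
id | course | grade | semester
1 | Biology 201 | B- | Fall 2023
2 | Music 101 | F | Fall 2023
3 | Linear Algebra 201 | B- | Fall 2023
4 | Music 101 | B- | Spring 2024
5 | Linear Algebra 201 | A | Spring 2024
6 | Biology 201 | A | Spring 2024
7 | Biology 201 | C+ | Fall 2024
8 | Economics 201 | A- | Fall 2023
9 | Chemistry 101 | C+ | Spring 2024
10 | Biology 201 | F | Spring 2024
11 | Linear Algebra 201 | C- | Fall 2023
12 | Biology 201 | A- | Fall 2023
13 | Statistics 101 | A- | Fall 2024
14 | Biology 201 | C- | Spring 2024
15 | Linear Algebra 201 | A- | Fall 2024
16 | Music 101 | D | Fall 2024
17 | Linear Algebra 201 | C+ | Fall 2023
18 | Biology 201 | B- | Fall 2024
19 | Statistics 101 | C- | Fall 2024
20 | Linear Algebra 201 | A | Fall 2023
21 | Biology 201 | C | Fall 2024
22 | Linear Algebra 201 | D | Fall 2024
23 | Biology 201 | C | Fall 2024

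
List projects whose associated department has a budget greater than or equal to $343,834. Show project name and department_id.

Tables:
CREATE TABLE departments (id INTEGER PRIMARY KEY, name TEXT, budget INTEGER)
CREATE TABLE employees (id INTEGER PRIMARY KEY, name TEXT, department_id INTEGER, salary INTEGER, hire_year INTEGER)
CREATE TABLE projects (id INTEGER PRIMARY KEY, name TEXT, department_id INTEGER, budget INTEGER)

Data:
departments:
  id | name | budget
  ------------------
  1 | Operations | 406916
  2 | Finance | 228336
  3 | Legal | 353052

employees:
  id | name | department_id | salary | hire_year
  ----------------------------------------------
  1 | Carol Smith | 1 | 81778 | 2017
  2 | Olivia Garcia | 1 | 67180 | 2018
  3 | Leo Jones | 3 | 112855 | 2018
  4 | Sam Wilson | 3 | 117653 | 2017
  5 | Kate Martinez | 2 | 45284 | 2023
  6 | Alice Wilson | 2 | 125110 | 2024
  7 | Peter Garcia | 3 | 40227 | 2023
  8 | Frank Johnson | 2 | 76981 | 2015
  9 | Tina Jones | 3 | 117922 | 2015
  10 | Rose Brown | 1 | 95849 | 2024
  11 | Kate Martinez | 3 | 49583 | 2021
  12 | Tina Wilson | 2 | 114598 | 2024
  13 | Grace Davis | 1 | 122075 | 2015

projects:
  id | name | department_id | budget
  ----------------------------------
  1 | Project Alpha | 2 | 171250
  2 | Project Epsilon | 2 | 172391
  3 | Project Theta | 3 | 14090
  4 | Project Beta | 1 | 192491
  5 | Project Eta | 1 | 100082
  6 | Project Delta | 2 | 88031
SELECT name, department_id FROM projects WHERE department_id IN (SELECT id FROM departments WHERE budget >= 343834)

Execution result:
name | department_id
Project Theta | 3
Project Beta | 1
Project Eta | 1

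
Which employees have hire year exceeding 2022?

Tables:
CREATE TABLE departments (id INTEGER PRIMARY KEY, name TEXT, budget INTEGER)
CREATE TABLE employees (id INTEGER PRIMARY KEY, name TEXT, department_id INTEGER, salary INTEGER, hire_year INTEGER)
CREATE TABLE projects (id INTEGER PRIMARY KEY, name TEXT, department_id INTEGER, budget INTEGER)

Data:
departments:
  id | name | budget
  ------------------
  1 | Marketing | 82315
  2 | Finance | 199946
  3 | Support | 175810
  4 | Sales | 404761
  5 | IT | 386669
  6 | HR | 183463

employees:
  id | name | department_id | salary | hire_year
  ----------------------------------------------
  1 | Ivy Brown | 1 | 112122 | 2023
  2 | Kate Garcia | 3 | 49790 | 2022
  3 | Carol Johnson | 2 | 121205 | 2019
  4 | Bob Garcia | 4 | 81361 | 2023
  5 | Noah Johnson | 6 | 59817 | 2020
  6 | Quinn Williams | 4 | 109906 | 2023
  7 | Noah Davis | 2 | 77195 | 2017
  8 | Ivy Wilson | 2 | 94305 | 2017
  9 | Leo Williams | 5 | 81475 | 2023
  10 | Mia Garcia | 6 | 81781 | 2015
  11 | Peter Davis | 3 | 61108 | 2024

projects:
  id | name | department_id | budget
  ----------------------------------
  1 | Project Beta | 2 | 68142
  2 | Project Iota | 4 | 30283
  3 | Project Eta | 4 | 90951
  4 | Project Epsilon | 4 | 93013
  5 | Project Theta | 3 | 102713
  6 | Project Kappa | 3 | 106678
SELECT name, hire_year FROM employees WHERE hire_year > 2022

Execution result:
name | hire_year
Ivy Brown | 2023
Bob Garcia | 2023
Quinn Williams | 2023
Leo Williams | 2023
Peter Davis | 2024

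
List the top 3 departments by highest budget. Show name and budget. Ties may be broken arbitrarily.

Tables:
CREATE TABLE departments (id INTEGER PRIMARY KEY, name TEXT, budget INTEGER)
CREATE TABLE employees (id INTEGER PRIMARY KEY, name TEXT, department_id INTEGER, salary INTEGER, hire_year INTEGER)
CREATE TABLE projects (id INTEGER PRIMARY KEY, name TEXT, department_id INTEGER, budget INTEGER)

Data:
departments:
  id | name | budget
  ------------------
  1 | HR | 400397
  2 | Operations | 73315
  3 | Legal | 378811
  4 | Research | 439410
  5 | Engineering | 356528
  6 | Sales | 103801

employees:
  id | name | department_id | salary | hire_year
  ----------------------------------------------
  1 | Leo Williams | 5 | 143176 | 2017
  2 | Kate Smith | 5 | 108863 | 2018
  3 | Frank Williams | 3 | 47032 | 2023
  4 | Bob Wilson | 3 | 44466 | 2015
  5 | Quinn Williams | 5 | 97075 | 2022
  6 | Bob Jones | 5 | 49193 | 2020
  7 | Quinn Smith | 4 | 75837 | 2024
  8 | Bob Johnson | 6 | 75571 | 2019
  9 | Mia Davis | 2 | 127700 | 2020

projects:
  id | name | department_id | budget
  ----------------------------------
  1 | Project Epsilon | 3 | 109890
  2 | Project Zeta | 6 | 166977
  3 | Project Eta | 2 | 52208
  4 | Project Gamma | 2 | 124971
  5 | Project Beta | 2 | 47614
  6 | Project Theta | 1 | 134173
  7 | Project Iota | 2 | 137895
SELECT name, budget FROM departments ORDER BY budget DESC LIMIT 3

Execution result:
name | budget
Research | 439410
HR | 400397
Legal | 378811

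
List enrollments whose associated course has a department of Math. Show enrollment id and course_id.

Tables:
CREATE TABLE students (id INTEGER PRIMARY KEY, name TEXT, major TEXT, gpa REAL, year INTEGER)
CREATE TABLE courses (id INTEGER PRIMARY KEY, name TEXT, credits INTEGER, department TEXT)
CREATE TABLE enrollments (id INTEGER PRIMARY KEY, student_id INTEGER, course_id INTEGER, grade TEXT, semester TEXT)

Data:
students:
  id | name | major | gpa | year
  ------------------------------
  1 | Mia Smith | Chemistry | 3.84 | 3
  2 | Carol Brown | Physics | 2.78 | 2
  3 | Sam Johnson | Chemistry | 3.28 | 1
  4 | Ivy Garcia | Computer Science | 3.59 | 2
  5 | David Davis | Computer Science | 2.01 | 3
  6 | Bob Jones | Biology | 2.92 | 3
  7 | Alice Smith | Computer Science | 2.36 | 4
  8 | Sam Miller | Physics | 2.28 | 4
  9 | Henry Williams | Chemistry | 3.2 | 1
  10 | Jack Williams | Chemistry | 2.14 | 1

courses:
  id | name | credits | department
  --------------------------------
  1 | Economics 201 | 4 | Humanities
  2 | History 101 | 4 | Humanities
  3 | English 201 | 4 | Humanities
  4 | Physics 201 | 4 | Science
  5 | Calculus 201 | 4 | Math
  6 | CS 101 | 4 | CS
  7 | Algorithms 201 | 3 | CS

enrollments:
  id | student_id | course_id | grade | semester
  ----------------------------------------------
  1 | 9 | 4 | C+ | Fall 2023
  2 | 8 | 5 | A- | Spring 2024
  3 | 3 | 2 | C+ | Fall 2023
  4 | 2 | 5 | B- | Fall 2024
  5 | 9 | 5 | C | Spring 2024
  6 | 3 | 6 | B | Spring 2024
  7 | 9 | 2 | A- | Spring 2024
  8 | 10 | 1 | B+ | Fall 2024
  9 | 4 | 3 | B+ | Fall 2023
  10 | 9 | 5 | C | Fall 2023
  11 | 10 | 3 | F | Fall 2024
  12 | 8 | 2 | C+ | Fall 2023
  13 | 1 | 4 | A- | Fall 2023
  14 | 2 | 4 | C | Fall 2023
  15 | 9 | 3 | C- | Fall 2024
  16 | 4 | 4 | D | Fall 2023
SELECT id, course_id FROM enrollments WHERE course_id IN (SELECT id FROM courses WHERE department = 'Math')

Execution result:
id | course_id
2 | 5
4 | 5
5 | 5
10 | 5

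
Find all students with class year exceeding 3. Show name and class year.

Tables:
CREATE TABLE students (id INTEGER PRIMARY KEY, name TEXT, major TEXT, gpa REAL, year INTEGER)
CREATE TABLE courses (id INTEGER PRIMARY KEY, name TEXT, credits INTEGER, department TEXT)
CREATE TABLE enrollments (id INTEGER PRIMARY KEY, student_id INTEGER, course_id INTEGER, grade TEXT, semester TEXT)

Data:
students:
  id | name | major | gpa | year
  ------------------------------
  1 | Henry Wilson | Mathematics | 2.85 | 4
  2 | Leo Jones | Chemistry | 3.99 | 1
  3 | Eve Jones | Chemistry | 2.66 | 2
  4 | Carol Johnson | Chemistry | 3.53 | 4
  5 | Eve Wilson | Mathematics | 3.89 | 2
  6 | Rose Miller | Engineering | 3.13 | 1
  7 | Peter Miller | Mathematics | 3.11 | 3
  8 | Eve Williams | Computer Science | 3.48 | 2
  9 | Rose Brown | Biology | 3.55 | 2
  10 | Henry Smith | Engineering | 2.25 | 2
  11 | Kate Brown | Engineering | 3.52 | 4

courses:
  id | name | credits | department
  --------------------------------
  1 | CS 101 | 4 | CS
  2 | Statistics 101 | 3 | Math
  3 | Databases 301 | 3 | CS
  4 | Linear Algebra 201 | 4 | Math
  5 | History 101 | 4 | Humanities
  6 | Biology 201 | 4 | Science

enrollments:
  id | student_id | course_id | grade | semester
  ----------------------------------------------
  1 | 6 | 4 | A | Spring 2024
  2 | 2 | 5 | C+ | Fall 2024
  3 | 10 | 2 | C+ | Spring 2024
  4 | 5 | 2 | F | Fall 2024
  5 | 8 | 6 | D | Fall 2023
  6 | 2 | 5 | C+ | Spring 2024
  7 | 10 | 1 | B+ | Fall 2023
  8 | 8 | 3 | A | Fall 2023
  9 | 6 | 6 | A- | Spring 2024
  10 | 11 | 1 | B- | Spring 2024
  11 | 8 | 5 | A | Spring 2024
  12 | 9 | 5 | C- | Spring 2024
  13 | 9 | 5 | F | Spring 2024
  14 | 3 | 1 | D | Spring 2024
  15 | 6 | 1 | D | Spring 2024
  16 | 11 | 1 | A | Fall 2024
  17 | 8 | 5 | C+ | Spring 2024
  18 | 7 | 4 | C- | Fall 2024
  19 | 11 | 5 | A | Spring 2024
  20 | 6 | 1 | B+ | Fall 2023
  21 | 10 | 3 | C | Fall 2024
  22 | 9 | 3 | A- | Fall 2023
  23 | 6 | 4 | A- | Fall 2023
SELECT name, year FROM students WHERE year > 3

Execution result:
name | year
Henry Wilson | 4
Carol Johnson | 4
Kate Brown | 4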